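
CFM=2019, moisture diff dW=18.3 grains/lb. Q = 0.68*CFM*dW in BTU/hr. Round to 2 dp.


Q = 0.68 * 2019 * 18.3 = 25124.44 BTU/hr

25124.44 BTU/hr


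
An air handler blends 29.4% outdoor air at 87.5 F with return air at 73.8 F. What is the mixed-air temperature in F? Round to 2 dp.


T_mix = 73.8 + (29.4/100)*(87.5-73.8) = 77.83 F

77.83 F


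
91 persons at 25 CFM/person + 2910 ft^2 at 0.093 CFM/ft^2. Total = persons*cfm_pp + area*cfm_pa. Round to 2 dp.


Total = 91*25 + 2910*0.093 = 2545.63 CFM

2545.63 CFM


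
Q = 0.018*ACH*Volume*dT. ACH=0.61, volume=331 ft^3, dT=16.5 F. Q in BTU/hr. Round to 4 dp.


Q = 0.018 * 0.61 * 331 * 16.5 = 59.9673 BTU/hr

59.9673 BTU/hr


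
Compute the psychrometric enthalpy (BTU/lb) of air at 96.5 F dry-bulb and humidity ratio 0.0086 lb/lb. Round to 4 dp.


h = 0.24*96.5 + 0.0086*(1061+0.444*96.5) = 32.6531 BTU/lb

32.6531 BTU/lb


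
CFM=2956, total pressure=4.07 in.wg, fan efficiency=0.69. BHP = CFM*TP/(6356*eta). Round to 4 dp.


BHP = 2956 * 4.07 / (6356 * 0.69) = 2.7433 hp

2.7433 hp


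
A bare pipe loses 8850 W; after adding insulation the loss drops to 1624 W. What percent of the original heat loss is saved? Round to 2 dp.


Savings = ((8850-1624)/8850)*100 = 81.65 %

81.65 %


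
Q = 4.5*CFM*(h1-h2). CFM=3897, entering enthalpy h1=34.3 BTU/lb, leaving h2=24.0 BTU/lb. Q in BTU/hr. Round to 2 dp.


Q = 4.5 * 3897 * (34.3 - 24.0) = 180625.95 BTU/hr

180625.95 BTU/hr


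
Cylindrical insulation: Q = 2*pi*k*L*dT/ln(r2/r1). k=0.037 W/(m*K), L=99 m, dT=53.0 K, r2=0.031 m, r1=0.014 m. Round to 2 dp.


Q = 2*pi*0.037*99*53.0/ln(0.031/0.014) = 1534.49 W

1534.49 W


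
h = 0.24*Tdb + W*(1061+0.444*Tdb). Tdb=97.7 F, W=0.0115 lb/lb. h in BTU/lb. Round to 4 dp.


h = 0.24*97.7 + 0.0115*(1061+0.444*97.7) = 36.1484 BTU/lb

36.1484 BTU/lb


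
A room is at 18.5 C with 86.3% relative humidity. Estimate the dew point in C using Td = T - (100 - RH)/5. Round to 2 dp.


Td = 18.5 - (100-86.3)/5 = 15.76 C

15.76 C


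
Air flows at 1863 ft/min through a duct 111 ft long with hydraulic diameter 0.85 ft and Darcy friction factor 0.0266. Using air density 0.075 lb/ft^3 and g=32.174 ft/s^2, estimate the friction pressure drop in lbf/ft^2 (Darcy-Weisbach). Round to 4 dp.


v_fps = 1863/60 = 31.05 ft/s
dp = 0.0266*(111/0.85)*0.075*31.05^2/(2*32.174) = 3.9033 lbf/ft^2

3.9033 lbf/ft^2


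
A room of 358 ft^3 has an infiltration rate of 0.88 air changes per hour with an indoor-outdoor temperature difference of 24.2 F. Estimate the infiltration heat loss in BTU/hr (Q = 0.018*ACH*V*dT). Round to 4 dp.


Q = 0.018 * 0.88 * 358 * 24.2 = 137.2314 BTU/hr

137.2314 BTU/hr


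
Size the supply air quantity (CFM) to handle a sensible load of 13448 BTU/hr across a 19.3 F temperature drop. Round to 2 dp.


CFM = 13448 / (1.08 * 19.3) = 645.17

645.17 CFM


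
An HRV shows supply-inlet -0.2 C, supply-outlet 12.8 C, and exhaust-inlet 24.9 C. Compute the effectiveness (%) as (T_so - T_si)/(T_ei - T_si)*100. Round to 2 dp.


eff = (12.8-(-0.2))/(24.9-(-0.2))*100 = 51.79 %

51.79 %


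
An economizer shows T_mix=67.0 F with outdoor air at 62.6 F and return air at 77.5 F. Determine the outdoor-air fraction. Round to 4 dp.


frac = (67.0 - 77.5) / (62.6 - 77.5) = 0.7047

0.7047


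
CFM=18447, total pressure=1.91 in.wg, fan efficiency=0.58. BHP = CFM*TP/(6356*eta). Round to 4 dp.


BHP = 18447 * 1.91 / (6356 * 0.58) = 9.5576 hp

9.5576 hp


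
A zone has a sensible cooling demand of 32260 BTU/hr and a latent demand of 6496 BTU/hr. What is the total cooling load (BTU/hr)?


Qt = 32260 + 6496 = 38756 BTU/hr

38756 BTU/hr


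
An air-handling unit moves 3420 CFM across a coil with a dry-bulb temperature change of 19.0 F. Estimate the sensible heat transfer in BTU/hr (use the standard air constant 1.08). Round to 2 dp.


Q = 1.08 * 3420 * 19.0 = 70178.40 BTU/hr

70178.40 BTU/hr


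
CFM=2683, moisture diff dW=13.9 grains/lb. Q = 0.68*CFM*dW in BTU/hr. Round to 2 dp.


Q = 0.68 * 2683 * 13.9 = 25359.72 BTU/hr

25359.72 BTU/hr


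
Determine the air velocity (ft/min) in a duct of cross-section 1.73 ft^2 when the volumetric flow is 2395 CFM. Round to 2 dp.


V = 2395 / 1.73 = 1384.39 ft/min

1384.39 ft/min


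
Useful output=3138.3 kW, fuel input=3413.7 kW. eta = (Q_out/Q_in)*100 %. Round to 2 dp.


eta = (3138.3/3413.7)*100 = 91.93 %

91.93 %


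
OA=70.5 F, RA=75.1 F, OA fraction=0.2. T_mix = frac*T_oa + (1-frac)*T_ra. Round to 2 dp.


T_mix = 0.2*70.5 + 0.8*75.1 = 74.18 F

74.18 F


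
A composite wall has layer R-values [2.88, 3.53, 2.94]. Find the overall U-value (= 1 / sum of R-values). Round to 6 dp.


R_total = 2.88 + 3.53 + 2.94 = 9.35
U = 1/9.35 = 0.106952

0.106952


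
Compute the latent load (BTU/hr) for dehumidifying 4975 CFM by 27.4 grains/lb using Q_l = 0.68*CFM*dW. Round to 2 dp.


Q = 0.68 * 4975 * 27.4 = 92694.20 BTU/hr

92694.20 BTU/hr


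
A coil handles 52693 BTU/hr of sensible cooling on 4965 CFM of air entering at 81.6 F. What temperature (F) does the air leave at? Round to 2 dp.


dT = 52693/(1.08*4965) = 9.8268
T_leave = 81.6 - 9.8268 = 71.77 F

71.77 F


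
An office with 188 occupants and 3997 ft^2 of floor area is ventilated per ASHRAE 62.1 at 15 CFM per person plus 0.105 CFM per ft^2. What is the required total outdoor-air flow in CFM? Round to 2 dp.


Total = 188*15 + 3997*0.105 = 3239.69 CFM

3239.69 CFM


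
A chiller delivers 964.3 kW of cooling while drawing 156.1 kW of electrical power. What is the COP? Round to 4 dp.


COP = 964.3 / 156.1 = 6.1775

6.1775


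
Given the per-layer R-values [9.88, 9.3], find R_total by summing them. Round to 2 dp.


R_total = 9.88 + 9.3 = 19.18

19.18


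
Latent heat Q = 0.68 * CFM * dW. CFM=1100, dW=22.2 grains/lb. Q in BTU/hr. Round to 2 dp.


Q = 0.68 * 1100 * 22.2 = 16605.60 BTU/hr

16605.60 BTU/hr


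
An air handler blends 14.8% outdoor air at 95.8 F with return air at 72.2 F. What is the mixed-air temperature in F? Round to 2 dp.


T_mix = 72.2 + (14.8/100)*(95.8-72.2) = 75.69 F

75.69 F


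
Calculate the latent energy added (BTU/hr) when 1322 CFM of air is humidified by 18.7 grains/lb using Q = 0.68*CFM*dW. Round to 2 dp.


Q = 0.68 * 1322 * 18.7 = 16810.55 BTU/hr

16810.55 BTU/hr


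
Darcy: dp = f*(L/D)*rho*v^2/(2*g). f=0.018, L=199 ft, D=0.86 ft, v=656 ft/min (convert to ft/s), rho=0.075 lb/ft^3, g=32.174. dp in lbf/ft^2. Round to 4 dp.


v_fps = 656/60 = 10.9333 ft/s
dp = 0.018*(199/0.86)*0.075*10.9333^2/(2*32.174) = 0.5803 lbf/ft^2

0.5803 lbf/ft^2


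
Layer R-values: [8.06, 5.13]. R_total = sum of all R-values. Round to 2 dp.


R_total = 8.06 + 5.13 = 13.19

13.19


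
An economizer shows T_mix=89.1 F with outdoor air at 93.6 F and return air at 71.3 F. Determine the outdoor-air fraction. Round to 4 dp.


frac = (89.1 - 71.3) / (93.6 - 71.3) = 0.7982

0.7982


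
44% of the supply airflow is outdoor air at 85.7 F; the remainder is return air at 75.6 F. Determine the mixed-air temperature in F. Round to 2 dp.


T_mix = 0.44*85.7 + 0.56*75.6 = 80.04 F

80.04 F


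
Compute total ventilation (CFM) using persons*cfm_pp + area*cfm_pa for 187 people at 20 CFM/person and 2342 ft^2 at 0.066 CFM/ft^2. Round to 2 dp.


Total = 187*20 + 2342*0.066 = 3894.57 CFM

3894.57 CFM


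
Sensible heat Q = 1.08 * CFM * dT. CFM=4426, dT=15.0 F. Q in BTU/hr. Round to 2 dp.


Q = 1.08 * 4426 * 15.0 = 71701.20 BTU/hr

71701.20 BTU/hr


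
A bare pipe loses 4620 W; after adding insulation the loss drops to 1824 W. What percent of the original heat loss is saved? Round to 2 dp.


Savings = ((4620-1824)/4620)*100 = 60.52 %

60.52 %


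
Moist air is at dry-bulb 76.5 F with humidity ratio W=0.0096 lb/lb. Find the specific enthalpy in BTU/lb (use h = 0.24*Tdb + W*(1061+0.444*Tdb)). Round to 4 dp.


h = 0.24*76.5 + 0.0096*(1061+0.444*76.5) = 28.8717 BTU/lb

28.8717 BTU/lb


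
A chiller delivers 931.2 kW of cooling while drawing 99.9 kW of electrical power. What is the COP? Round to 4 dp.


COP = 931.2 / 99.9 = 9.3213

9.3213


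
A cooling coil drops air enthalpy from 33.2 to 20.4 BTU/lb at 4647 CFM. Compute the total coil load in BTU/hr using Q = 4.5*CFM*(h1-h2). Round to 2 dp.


Q = 4.5 * 4647 * (33.2 - 20.4) = 267667.20 BTU/hr

267667.20 BTU/hr


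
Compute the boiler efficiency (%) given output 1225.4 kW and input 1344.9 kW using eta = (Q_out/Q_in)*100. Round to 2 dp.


eta = (1225.4/1344.9)*100 = 91.11 %

91.11 %


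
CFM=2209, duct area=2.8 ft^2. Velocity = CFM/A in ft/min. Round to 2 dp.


V = 2209 / 2.8 = 788.93 ft/min

788.93 ft/min


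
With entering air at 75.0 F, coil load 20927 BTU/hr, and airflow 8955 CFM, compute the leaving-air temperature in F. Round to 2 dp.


dT = 20927/(1.08*8955) = 2.1638
T_leave = 75.0 - 2.1638 = 72.84 F

72.84 F


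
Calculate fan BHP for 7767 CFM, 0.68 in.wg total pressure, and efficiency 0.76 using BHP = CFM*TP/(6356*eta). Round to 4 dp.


BHP = 7767 * 0.68 / (6356 * 0.76) = 1.0934 hp

1.0934 hp


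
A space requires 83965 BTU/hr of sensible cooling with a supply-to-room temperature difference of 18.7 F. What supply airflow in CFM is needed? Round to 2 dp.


CFM = 83965 / (1.08 * 18.7) = 4157.51

4157.51 CFM


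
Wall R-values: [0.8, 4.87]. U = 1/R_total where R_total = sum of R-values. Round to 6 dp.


R_total = 0.8 + 4.87 = 5.67
U = 1/5.67 = 0.176367

0.176367


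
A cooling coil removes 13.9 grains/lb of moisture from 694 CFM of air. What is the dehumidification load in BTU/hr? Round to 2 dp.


Q = 0.68 * 694 * 13.9 = 6559.69 BTU/hr

6559.69 BTU/hr


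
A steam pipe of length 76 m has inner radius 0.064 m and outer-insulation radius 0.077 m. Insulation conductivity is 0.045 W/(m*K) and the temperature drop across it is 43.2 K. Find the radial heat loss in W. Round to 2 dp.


Q = 2*pi*0.045*76*43.2/ln(0.077/0.064) = 5019.96 W

5019.96 W


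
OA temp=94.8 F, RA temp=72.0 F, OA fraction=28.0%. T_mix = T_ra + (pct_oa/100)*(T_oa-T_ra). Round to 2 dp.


T_mix = 72.0 + (28.0/100)*(94.8-72.0) = 78.38 F

78.38 F


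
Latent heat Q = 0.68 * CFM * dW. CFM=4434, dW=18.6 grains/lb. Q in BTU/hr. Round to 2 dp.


Q = 0.68 * 4434 * 18.6 = 56081.23 BTU/hr

56081.23 BTU/hr


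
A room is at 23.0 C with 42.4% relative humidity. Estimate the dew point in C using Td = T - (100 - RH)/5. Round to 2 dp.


Td = 23.0 - (100-42.4)/5 = 11.48 C

11.48 C


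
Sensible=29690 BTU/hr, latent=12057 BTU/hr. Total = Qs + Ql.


Qt = 29690 + 12057 = 41747 BTU/hr

41747 BTU/hr


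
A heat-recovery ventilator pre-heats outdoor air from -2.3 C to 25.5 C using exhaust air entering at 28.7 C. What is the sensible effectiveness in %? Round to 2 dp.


eff = (25.5-(-2.3))/(28.7-(-2.3))*100 = 89.68 %

89.68 %


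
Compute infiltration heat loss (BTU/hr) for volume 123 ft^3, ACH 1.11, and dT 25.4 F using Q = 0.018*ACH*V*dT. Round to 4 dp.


Q = 0.018 * 1.11 * 123 * 25.4 = 62.4215 BTU/hr

62.4215 BTU/hr


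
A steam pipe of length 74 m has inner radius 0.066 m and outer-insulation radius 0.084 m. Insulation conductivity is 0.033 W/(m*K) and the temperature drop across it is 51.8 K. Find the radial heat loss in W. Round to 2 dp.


Q = 2*pi*0.033*74*51.8/ln(0.084/0.066) = 3295.69 W

3295.69 W


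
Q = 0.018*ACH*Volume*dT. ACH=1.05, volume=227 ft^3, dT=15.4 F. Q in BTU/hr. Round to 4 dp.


Q = 0.018 * 1.05 * 227 * 15.4 = 66.0706 BTU/hr

66.0706 BTU/hr


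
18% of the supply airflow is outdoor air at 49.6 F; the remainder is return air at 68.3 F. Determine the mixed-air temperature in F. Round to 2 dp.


T_mix = 0.18*49.6 + 0.82*68.3 = 64.93 F

64.93 F


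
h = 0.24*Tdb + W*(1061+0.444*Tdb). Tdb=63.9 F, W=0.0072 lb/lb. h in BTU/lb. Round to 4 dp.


h = 0.24*63.9 + 0.0072*(1061+0.444*63.9) = 23.1795 BTU/lb

23.1795 BTU/lb


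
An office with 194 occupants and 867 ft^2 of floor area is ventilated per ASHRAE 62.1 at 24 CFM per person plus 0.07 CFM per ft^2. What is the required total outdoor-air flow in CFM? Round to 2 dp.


Total = 194*24 + 867*0.07 = 4716.69 CFM

4716.69 CFM


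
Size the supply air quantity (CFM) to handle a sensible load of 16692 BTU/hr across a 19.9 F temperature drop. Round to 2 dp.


CFM = 16692 / (1.08 * 19.9) = 776.66

776.66 CFM


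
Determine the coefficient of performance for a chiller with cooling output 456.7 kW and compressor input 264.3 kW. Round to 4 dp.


COP = 456.7 / 264.3 = 1.7280

1.7280


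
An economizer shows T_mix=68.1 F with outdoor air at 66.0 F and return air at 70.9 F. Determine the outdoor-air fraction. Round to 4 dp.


frac = (68.1 - 70.9) / (66.0 - 70.9) = 0.5714

0.5714


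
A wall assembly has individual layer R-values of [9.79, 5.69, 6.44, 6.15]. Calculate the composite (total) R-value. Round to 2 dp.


R_total = 9.79 + 5.69 + 6.44 + 6.15 = 28.07

28.07


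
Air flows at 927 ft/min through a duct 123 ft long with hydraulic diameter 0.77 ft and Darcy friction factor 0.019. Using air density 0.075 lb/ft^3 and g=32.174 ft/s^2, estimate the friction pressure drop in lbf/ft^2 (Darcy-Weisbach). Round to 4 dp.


v_fps = 927/60 = 15.45 ft/s
dp = 0.019*(123/0.77)*0.075*15.45^2/(2*32.174) = 0.8444 lbf/ft^2

0.8444 lbf/ft^2


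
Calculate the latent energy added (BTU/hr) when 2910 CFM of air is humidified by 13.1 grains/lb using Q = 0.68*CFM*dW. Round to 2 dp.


Q = 0.68 * 2910 * 13.1 = 25922.28 BTU/hr

25922.28 BTU/hr


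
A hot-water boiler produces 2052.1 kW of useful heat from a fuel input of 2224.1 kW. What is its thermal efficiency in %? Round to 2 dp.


eta = (2052.1/2224.1)*100 = 92.27 %

92.27 %


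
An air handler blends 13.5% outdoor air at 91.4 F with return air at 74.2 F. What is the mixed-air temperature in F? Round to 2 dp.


T_mix = 74.2 + (13.5/100)*(91.4-74.2) = 76.52 F

76.52 F


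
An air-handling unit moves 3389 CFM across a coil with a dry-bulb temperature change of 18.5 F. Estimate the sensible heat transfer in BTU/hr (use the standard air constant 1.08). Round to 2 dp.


Q = 1.08 * 3389 * 18.5 = 67712.22 BTU/hr

67712.22 BTU/hr


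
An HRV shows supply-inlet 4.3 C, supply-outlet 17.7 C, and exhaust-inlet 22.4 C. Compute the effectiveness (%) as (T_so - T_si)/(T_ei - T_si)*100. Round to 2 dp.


eff = (17.7-4.3)/(22.4-4.3)*100 = 74.03 %

74.03 %


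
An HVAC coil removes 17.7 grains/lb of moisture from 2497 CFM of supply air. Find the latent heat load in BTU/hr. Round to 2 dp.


Q = 0.68 * 2497 * 17.7 = 30053.89 BTU/hr

30053.89 BTU/hr


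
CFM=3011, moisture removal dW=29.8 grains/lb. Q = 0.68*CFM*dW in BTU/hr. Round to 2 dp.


Q = 0.68 * 3011 * 29.8 = 61014.90 BTU/hr

61014.90 BTU/hr


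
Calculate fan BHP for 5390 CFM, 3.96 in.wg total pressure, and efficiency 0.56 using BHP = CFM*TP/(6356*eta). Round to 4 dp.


BHP = 5390 * 3.96 / (6356 * 0.56) = 5.9967 hp

5.9967 hp


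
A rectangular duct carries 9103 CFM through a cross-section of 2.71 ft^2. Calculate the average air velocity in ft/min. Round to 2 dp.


V = 9103 / 2.71 = 3359.04 ft/min

3359.04 ft/min


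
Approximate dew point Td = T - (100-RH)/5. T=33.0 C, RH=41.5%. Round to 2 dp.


Td = 33.0 - (100-41.5)/5 = 21.30 C

21.30 C


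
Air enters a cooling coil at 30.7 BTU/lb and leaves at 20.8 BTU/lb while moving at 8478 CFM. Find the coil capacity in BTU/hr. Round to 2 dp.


Q = 4.5 * 8478 * (30.7 - 20.8) = 377694.90 BTU/hr

377694.90 BTU/hr


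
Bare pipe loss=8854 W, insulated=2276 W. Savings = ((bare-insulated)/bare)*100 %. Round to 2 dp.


Savings = ((8854-2276)/8854)*100 = 74.29 %

74.29 %


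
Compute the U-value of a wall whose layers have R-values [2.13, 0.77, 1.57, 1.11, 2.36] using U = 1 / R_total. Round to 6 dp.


R_total = 2.13 + 0.77 + 1.57 + 1.11 + 2.36 = 7.94
U = 1/7.94 = 0.125945

0.125945


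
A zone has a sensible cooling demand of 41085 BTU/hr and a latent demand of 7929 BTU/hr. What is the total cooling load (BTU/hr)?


Qt = 41085 + 7929 = 49014 BTU/hr

49014 BTU/hr


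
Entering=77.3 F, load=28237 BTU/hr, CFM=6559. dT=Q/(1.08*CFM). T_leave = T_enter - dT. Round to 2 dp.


dT = 28237/(1.08*6559) = 3.9862
T_leave = 77.3 - 3.9862 = 73.31 F

73.31 F


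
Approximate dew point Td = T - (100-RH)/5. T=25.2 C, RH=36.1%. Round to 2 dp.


Td = 25.2 - (100-36.1)/5 = 12.42 C

12.42 C


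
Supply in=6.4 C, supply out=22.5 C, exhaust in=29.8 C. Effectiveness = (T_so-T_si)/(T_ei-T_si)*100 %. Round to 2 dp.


eff = (22.5-6.4)/(29.8-6.4)*100 = 68.80 %

68.80 %


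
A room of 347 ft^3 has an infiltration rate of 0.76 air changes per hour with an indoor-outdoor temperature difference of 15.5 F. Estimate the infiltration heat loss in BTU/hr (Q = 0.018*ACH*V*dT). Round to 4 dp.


Q = 0.018 * 0.76 * 347 * 15.5 = 73.5779 BTU/hr

73.5779 BTU/hr


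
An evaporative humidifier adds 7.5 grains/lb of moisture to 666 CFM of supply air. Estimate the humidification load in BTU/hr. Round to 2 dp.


Q = 0.68 * 666 * 7.5 = 3396.60 BTU/hr

3396.60 BTU/hr


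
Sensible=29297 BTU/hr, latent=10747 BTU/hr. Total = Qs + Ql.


Qt = 29297 + 10747 = 40044 BTU/hr

40044 BTU/hr


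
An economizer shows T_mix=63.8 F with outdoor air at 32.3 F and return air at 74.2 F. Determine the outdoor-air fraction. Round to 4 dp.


frac = (63.8 - 74.2) / (32.3 - 74.2) = 0.2482

0.2482


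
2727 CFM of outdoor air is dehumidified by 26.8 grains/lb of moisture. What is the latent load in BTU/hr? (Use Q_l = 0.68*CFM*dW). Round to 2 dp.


Q = 0.68 * 2727 * 26.8 = 49696.85 BTU/hr

49696.85 BTU/hr


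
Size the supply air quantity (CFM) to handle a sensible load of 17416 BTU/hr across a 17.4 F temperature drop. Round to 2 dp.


CFM = 17416 / (1.08 * 17.4) = 926.78

926.78 CFM


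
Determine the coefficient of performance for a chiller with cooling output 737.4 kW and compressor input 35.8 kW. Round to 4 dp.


COP = 737.4 / 35.8 = 20.5978

20.5978


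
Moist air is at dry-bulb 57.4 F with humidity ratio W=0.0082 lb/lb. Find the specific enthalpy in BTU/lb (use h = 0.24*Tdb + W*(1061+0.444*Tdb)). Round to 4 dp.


h = 0.24*57.4 + 0.0082*(1061+0.444*57.4) = 22.6852 BTU/lb

22.6852 BTU/lb


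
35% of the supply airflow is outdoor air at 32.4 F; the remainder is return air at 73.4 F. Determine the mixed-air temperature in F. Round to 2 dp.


T_mix = 0.35*32.4 + 0.65*73.4 = 59.05 F

59.05 F


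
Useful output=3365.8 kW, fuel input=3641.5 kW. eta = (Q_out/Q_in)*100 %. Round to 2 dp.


eta = (3365.8/3641.5)*100 = 92.43 %

92.43 %


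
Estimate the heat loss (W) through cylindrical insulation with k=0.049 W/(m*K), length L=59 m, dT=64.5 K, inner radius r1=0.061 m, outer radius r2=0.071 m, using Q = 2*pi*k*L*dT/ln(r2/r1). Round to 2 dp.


Q = 2*pi*0.049*59*64.5/ln(0.071/0.061) = 7717.89 W

7717.89 W


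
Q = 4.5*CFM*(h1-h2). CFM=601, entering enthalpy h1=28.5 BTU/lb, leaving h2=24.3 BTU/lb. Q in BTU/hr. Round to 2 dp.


Q = 4.5 * 601 * (28.5 - 24.3) = 11358.90 BTU/hr

11358.90 BTU/hr


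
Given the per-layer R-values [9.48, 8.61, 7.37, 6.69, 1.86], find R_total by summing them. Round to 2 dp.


R_total = 9.48 + 8.61 + 7.37 + 6.69 + 1.86 = 34.01

34.01


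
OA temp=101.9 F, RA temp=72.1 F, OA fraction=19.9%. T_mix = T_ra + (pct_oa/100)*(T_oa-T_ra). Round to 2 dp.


T_mix = 72.1 + (19.9/100)*(101.9-72.1) = 78.03 F

78.03 F


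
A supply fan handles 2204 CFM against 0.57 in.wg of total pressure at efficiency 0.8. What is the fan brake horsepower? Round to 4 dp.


BHP = 2204 * 0.57 / (6356 * 0.8) = 0.2471 hp

0.2471 hp


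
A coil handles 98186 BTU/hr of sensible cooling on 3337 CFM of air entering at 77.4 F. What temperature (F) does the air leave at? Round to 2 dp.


dT = 98186/(1.08*3337) = 27.2439
T_leave = 77.4 - 27.2439 = 50.16 F

50.16 F


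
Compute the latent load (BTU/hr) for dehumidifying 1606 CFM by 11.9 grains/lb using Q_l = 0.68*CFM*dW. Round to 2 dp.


Q = 0.68 * 1606 * 11.9 = 12995.75 BTU/hr

12995.75 BTU/hr


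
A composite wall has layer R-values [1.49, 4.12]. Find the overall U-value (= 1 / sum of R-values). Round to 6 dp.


R_total = 1.49 + 4.12 = 5.61
U = 1/5.61 = 0.178253

0.178253


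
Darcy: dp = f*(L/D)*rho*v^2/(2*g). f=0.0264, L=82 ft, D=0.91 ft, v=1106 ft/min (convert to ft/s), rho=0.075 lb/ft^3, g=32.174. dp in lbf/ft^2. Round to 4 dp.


v_fps = 1106/60 = 18.4333 ft/s
dp = 0.0264*(82/0.91)*0.075*18.4333^2/(2*32.174) = 0.9421 lbf/ft^2

0.9421 lbf/ft^2


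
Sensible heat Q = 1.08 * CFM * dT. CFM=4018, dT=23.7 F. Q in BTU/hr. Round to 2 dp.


Q = 1.08 * 4018 * 23.7 = 102844.73 BTU/hr

102844.73 BTU/hr


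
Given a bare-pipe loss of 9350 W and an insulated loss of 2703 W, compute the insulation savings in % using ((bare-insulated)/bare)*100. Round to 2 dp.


Savings = ((9350-2703)/9350)*100 = 71.09 %

71.09 %


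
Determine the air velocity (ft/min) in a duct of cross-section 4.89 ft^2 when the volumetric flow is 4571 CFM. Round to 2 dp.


V = 4571 / 4.89 = 934.76 ft/min

934.76 ft/min


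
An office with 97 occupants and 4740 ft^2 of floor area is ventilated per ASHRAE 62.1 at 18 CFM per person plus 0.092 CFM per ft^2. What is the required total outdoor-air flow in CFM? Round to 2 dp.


Total = 97*18 + 4740*0.092 = 2182.08 CFM

2182.08 CFM


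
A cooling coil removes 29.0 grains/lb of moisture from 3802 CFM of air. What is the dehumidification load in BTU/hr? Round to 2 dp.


Q = 0.68 * 3802 * 29.0 = 74975.44 BTU/hr

74975.44 BTU/hr


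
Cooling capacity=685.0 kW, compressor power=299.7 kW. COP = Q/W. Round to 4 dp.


COP = 685.0 / 299.7 = 2.2856

2.2856


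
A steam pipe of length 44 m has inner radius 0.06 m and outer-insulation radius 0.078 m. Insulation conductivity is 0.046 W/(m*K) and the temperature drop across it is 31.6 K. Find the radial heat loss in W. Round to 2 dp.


Q = 2*pi*0.046*44*31.6/ln(0.078/0.06) = 1531.70 W

1531.70 W


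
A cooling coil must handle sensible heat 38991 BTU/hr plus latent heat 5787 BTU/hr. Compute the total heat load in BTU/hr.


Qt = 38991 + 5787 = 44778 BTU/hr

44778 BTU/hr


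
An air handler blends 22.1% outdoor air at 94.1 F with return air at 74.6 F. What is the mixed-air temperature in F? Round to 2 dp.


T_mix = 74.6 + (22.1/100)*(94.1-74.6) = 78.91 F

78.91 F


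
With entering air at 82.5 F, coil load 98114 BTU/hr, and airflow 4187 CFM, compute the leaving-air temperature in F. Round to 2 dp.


dT = 98114/(1.08*4187) = 21.6972
T_leave = 82.5 - 21.6972 = 60.80 F

60.80 F


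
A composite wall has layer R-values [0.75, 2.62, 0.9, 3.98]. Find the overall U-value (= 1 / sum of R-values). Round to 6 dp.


R_total = 0.75 + 2.62 + 0.9 + 3.98 = 8.25
U = 1/8.25 = 0.121212

0.121212


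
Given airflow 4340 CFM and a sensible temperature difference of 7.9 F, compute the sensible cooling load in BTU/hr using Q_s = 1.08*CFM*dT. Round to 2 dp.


Q = 1.08 * 4340 * 7.9 = 37028.88 BTU/hr

37028.88 BTU/hr


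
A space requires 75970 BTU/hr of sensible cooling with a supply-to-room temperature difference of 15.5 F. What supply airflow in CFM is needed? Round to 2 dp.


CFM = 75970 / (1.08 * 15.5) = 4538.23

4538.23 CFM


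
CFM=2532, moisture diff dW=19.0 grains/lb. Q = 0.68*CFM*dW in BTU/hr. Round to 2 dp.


Q = 0.68 * 2532 * 19.0 = 32713.44 BTU/hr

32713.44 BTU/hr


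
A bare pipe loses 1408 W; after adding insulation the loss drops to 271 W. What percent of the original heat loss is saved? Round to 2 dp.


Savings = ((1408-271)/1408)*100 = 80.75 %

80.75 %


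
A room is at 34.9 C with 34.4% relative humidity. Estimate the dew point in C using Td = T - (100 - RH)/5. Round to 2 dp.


Td = 34.9 - (100-34.4)/5 = 21.78 C

21.78 C


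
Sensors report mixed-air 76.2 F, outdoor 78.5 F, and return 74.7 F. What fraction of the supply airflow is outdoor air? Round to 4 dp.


frac = (76.2 - 74.7) / (78.5 - 74.7) = 0.3947

0.3947


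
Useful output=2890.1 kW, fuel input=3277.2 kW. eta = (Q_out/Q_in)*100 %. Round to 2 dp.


eta = (2890.1/3277.2)*100 = 88.19 %

88.19 %


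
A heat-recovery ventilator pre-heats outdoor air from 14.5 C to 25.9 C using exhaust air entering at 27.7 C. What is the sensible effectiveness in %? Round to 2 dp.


eff = (25.9-14.5)/(27.7-14.5)*100 = 86.36 %

86.36 %


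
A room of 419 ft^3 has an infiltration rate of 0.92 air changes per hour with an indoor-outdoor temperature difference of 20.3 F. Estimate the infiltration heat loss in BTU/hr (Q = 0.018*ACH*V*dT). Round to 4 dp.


Q = 0.018 * 0.92 * 419 * 20.3 = 140.8544 BTU/hr

140.8544 BTU/hr


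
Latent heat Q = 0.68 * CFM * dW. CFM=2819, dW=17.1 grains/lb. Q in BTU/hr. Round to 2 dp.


Q = 0.68 * 2819 * 17.1 = 32779.33 BTU/hr

32779.33 BTU/hr


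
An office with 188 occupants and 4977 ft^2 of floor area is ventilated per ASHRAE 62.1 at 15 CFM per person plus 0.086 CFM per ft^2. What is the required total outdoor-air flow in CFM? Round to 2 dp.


Total = 188*15 + 4977*0.086 = 3248.02 CFM

3248.02 CFM


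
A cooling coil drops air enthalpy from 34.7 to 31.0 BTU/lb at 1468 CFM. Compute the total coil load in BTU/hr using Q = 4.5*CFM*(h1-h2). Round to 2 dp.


Q = 4.5 * 1468 * (34.7 - 31.0) = 24442.20 BTU/hr

24442.20 BTU/hr


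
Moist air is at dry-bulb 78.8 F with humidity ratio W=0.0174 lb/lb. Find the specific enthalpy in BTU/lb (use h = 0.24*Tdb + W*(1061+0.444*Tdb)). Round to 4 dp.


h = 0.24*78.8 + 0.0174*(1061+0.444*78.8) = 37.9822 BTU/lb

37.9822 BTU/lb


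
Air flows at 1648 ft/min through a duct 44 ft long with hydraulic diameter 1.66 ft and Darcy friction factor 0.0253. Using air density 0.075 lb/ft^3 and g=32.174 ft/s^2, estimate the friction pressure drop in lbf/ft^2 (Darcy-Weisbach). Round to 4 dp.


v_fps = 1648/60 = 27.4667 ft/s
dp = 0.0253*(44/1.66)*0.075*27.4667^2/(2*32.174) = 0.5897 lbf/ft^2

0.5897 lbf/ft^2


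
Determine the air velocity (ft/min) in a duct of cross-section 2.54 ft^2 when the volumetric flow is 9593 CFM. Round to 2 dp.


V = 9593 / 2.54 = 3776.77 ft/min

3776.77 ft/min


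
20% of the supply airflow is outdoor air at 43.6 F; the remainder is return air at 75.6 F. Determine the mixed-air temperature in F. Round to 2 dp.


T_mix = 0.2*43.6 + 0.8*75.6 = 69.20 F

69.20 F


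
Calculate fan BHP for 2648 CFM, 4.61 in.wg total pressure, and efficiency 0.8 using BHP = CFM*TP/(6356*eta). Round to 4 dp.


BHP = 2648 * 4.61 / (6356 * 0.8) = 2.4007 hp

2.4007 hp


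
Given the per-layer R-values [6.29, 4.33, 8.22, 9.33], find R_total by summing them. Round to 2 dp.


R_total = 6.29 + 4.33 + 8.22 + 9.33 = 28.17

28.17


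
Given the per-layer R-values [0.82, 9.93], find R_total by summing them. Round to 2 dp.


R_total = 0.82 + 9.93 = 10.75

10.75


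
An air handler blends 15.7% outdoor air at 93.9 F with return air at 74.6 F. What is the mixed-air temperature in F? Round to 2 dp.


T_mix = 74.6 + (15.7/100)*(93.9-74.6) = 77.63 F

77.63 F


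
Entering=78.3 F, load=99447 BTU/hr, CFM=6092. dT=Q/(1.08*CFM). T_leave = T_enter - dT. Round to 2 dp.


dT = 99447/(1.08*6092) = 15.1150
T_leave = 78.3 - 15.1150 = 63.19 F

63.19 F


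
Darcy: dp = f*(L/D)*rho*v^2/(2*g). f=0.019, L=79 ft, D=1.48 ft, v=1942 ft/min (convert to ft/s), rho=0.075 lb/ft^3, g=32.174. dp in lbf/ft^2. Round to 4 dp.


v_fps = 1942/60 = 32.3667 ft/s
dp = 0.019*(79/1.48)*0.075*32.3667^2/(2*32.174) = 1.2383 lbf/ft^2

1.2383 lbf/ft^2


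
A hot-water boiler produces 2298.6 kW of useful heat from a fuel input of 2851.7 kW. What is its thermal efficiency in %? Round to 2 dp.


eta = (2298.6/2851.7)*100 = 80.60 %

80.60 %


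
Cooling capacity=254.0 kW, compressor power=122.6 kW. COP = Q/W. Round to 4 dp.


COP = 254.0 / 122.6 = 2.0718

2.0718


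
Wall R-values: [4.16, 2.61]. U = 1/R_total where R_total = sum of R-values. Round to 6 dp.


R_total = 4.16 + 2.61 = 6.77
U = 1/6.77 = 0.147710

0.147710


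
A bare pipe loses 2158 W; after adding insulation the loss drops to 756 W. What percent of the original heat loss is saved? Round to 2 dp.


Savings = ((2158-756)/2158)*100 = 64.97 %

64.97 %


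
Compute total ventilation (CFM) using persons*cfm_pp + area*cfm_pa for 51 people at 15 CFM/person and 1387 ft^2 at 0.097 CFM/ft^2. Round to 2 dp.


Total = 51*15 + 1387*0.097 = 899.54 CFM

899.54 CFM


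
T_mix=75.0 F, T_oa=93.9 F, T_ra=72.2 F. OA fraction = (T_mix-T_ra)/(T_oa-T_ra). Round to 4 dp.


frac = (75.0 - 72.2) / (93.9 - 72.2) = 0.1290

0.1290


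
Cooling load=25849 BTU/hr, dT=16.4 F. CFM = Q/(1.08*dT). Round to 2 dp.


CFM = 25849 / (1.08 * 16.4) = 1459.41

1459.41 CFM


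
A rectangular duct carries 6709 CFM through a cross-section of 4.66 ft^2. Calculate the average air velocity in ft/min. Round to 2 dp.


V = 6709 / 4.66 = 1439.70 ft/min

1439.70 ft/min


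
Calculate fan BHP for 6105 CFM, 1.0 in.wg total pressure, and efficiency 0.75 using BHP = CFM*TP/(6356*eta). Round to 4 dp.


BHP = 6105 * 1.0 / (6356 * 0.75) = 1.2807 hp

1.2807 hp


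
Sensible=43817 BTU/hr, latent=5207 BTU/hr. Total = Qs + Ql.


Qt = 43817 + 5207 = 49024 BTU/hr

49024 BTU/hr


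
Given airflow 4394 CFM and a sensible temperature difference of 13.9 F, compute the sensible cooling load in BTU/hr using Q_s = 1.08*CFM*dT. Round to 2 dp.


Q = 1.08 * 4394 * 13.9 = 65962.73 BTU/hr

65962.73 BTU/hr


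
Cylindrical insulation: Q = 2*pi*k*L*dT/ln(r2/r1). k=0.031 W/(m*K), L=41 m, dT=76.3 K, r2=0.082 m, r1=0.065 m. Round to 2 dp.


Q = 2*pi*0.031*41*76.3/ln(0.082/0.065) = 2622.65 W

2622.65 W


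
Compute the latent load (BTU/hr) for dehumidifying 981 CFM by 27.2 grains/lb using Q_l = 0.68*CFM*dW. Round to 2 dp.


Q = 0.68 * 981 * 27.2 = 18144.58 BTU/hr

18144.58 BTU/hr


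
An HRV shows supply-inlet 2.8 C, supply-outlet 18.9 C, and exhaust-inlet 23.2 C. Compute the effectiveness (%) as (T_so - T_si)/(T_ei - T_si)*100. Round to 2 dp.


eff = (18.9-2.8)/(23.2-2.8)*100 = 78.92 %

78.92 %


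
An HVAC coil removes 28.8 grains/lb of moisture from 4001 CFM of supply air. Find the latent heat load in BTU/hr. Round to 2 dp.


Q = 0.68 * 4001 * 28.8 = 78355.58 BTU/hr

78355.58 BTU/hr


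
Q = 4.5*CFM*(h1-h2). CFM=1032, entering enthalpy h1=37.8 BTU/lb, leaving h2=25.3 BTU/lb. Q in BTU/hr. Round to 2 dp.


Q = 4.5 * 1032 * (37.8 - 25.3) = 58050.00 BTU/hr

58050.00 BTU/hr


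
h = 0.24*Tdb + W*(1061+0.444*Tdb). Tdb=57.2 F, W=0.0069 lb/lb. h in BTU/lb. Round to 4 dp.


h = 0.24*57.2 + 0.0069*(1061+0.444*57.2) = 21.2241 BTU/lb

21.2241 BTU/lb


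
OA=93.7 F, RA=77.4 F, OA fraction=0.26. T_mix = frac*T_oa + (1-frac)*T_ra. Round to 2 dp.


T_mix = 0.26*93.7 + 0.74*77.4 = 81.64 F

81.64 F


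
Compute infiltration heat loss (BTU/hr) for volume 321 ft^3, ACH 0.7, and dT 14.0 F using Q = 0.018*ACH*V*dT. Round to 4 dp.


Q = 0.018 * 0.7 * 321 * 14.0 = 56.6244 BTU/hr

56.6244 BTU/hr


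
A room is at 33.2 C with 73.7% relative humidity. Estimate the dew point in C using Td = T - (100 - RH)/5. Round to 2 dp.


Td = 33.2 - (100-73.7)/5 = 27.94 C

27.94 C


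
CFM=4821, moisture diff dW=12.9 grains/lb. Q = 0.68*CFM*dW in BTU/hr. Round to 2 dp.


Q = 0.68 * 4821 * 12.9 = 42289.81 BTU/hr

42289.81 BTU/hr


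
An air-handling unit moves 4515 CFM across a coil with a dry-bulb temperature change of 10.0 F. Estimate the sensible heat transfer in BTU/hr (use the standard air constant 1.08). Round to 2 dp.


Q = 1.08 * 4515 * 10.0 = 48762.00 BTU/hr

48762.00 BTU/hr


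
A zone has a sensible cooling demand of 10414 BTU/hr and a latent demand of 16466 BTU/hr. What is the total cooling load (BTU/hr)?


Qt = 10414 + 16466 = 26880 BTU/hr

26880 BTU/hr


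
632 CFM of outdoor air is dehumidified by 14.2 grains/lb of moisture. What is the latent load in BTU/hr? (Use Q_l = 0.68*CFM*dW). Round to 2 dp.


Q = 0.68 * 632 * 14.2 = 6102.59 BTU/hr

6102.59 BTU/hr


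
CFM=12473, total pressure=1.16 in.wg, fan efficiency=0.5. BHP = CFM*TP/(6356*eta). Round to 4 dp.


BHP = 12473 * 1.16 / (6356 * 0.5) = 4.5528 hp

4.5528 hp


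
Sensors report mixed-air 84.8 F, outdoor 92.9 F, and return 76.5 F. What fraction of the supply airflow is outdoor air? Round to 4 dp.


frac = (84.8 - 76.5) / (92.9 - 76.5) = 0.5061

0.5061


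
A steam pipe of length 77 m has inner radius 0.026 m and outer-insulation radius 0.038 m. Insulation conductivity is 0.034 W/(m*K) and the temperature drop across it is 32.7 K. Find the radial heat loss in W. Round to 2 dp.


Q = 2*pi*0.034*77*32.7/ln(0.038/0.026) = 1417.42 W

1417.42 W


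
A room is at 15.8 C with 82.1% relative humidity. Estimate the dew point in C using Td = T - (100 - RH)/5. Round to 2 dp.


Td = 15.8 - (100-82.1)/5 = 12.22 C

12.22 C


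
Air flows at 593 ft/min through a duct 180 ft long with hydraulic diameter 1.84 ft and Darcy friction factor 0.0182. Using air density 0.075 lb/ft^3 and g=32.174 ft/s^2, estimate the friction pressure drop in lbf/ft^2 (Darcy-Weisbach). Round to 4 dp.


v_fps = 593/60 = 9.8833 ft/s
dp = 0.0182*(180/1.84)*0.075*9.8833^2/(2*32.174) = 0.2027 lbf/ft^2

0.2027 lbf/ft^2


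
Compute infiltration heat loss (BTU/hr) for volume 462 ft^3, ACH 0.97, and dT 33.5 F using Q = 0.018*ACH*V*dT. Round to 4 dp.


Q = 0.018 * 0.97 * 462 * 33.5 = 270.2284 BTU/hr

270.2284 BTU/hr


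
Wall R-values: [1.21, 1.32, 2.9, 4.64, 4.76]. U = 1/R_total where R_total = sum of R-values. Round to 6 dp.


R_total = 1.21 + 1.32 + 2.9 + 4.64 + 4.76 = 14.83
U = 1/14.83 = 0.067431

0.067431


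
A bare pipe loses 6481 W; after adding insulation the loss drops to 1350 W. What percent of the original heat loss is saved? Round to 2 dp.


Savings = ((6481-1350)/6481)*100 = 79.17 %

79.17 %


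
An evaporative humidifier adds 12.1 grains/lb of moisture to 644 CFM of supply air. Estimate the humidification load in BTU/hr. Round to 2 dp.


Q = 0.68 * 644 * 12.1 = 5298.83 BTU/hr

5298.83 BTU/hr


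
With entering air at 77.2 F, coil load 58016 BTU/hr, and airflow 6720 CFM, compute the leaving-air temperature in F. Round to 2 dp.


dT = 58016/(1.08*6720) = 7.9938
T_leave = 77.2 - 7.9938 = 69.21 F

69.21 F


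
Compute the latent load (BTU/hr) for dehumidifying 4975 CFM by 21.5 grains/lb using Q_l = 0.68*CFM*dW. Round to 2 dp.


Q = 0.68 * 4975 * 21.5 = 72734.50 BTU/hr

72734.50 BTU/hr


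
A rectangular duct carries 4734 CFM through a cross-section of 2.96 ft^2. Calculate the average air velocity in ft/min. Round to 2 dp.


V = 4734 / 2.96 = 1599.32 ft/min

1599.32 ft/min


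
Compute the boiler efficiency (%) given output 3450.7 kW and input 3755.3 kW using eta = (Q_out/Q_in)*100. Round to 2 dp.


eta = (3450.7/3755.3)*100 = 91.89 %

91.89 %


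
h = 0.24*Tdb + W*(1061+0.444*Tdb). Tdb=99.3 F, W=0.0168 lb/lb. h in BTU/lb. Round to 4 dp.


h = 0.24*99.3 + 0.0168*(1061+0.444*99.3) = 42.3975 BTU/lb

42.3975 BTU/lb


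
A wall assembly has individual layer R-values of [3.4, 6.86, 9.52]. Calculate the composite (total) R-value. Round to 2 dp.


R_total = 3.4 + 6.86 + 9.52 = 19.78

19.78


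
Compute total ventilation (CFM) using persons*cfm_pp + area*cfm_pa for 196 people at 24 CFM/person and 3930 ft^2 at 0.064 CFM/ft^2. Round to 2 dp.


Total = 196*24 + 3930*0.064 = 4955.52 CFM

4955.52 CFM


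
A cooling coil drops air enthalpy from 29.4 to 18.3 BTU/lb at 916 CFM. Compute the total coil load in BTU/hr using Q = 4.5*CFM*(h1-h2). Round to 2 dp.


Q = 4.5 * 916 * (29.4 - 18.3) = 45754.20 BTU/hr

45754.20 BTU/hr


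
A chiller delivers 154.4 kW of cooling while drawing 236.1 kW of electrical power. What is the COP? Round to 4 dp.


COP = 154.4 / 236.1 = 0.6540

0.6540


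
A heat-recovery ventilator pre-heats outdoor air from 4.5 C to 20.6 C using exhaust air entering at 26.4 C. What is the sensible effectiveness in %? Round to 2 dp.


eff = (20.6-4.5)/(26.4-4.5)*100 = 73.52 %

73.52 %


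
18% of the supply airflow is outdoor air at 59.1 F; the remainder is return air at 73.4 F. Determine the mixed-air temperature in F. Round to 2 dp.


T_mix = 0.18*59.1 + 0.82*73.4 = 70.83 F

70.83 F


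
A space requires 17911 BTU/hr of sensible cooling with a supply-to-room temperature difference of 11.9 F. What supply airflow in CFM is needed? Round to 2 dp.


CFM = 17911 / (1.08 * 11.9) = 1393.64

1393.64 CFM


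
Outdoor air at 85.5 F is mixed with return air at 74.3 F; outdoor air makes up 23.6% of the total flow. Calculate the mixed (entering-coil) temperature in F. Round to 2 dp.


T_mix = 74.3 + (23.6/100)*(85.5-74.3) = 76.94 F

76.94 F


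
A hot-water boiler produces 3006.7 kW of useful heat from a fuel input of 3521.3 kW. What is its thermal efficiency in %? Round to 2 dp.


eta = (3006.7/3521.3)*100 = 85.39 %

85.39 %


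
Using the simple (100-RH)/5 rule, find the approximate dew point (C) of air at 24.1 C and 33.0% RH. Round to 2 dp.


Td = 24.1 - (100-33.0)/5 = 10.70 C

10.70 C


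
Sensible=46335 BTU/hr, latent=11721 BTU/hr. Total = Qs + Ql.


Qt = 46335 + 11721 = 58056 BTU/hr

58056 BTU/hr


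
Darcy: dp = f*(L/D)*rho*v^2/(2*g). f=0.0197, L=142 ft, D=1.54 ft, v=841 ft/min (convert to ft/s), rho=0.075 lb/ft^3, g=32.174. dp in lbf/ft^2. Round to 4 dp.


v_fps = 841/60 = 14.0167 ft/s
dp = 0.0197*(142/1.54)*0.075*14.0167^2/(2*32.174) = 0.4160 lbf/ft^2

0.4160 lbf/ft^2


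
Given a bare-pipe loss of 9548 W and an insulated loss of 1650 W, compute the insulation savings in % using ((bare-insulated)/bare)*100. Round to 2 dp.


Savings = ((9548-1650)/9548)*100 = 82.72 %

82.72 %


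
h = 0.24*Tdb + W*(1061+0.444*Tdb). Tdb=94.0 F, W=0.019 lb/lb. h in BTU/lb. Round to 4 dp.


h = 0.24*94.0 + 0.019*(1061+0.444*94.0) = 43.5120 BTU/lb

43.5120 BTU/lb


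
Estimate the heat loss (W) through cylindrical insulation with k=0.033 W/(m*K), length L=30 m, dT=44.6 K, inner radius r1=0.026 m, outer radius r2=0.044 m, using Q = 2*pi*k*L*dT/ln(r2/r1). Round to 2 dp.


Q = 2*pi*0.033*30*44.6/ln(0.044/0.026) = 527.34 W

527.34 W


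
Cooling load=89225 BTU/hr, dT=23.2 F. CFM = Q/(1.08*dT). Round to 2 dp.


CFM = 89225 / (1.08 * 23.2) = 3561.02

3561.02 CFM


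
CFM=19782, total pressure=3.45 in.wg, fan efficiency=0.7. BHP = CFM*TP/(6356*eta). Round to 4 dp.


BHP = 19782 * 3.45 / (6356 * 0.7) = 15.3394 hp

15.3394 hp


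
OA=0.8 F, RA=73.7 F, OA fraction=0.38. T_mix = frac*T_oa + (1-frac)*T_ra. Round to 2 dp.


T_mix = 0.38*0.8 + 0.62*73.7 = 46.00 F

46.00 F


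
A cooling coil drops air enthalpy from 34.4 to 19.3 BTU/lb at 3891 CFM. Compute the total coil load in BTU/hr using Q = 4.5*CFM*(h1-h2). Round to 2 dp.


Q = 4.5 * 3891 * (34.4 - 19.3) = 264393.45 BTU/hr

264393.45 BTU/hr


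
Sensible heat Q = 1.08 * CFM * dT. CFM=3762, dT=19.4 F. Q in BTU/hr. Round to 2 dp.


Q = 1.08 * 3762 * 19.4 = 78821.42 BTU/hr

78821.42 BTU/hr


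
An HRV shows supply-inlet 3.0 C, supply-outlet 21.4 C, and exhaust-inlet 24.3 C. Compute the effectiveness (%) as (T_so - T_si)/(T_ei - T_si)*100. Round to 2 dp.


eff = (21.4-3.0)/(24.3-3.0)*100 = 86.38 %

86.38 %


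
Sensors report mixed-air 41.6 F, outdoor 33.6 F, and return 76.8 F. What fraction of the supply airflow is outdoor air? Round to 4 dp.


frac = (41.6 - 76.8) / (33.6 - 76.8) = 0.8148

0.8148


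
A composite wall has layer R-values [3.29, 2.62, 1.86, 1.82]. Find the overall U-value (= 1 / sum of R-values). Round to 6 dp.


R_total = 3.29 + 2.62 + 1.86 + 1.82 = 9.59
U = 1/9.59 = 0.104275

0.104275
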